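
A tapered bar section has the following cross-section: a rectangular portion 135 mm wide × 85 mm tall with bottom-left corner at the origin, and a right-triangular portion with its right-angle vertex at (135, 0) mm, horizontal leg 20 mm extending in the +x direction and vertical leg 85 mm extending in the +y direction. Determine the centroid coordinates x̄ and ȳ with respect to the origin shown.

Part | A | x̄ᵢ | ȳᵢ | A·x̄ᵢ | A·ȳᵢ
rectangular portion | 11475.00 | 67.50 | 42.50 | 774562.50 | 487687.50
triangular portion | 850.00 | 141.67 | 28.33 | 120416.67 | 24083.33
Σ | 12325.00 |  |  | 894979.17 | 511770.83
x̄ = 894979.17 / 12325.00 = 72.61 mm
ȳ = 511770.83 / 12325.00 = 41.52 mm

x̄ = 72.61 mm, ȳ = 41.52 mm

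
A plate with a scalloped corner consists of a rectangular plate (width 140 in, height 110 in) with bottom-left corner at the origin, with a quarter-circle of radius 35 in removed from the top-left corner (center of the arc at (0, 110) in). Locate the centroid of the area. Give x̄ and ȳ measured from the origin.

plate: A = 140 × 110 = 15400.00, centroid at (70.00, 55.00).
removed quarter-circle: A = −¼π·35² = -962.11, centroid at (14.85, 95.15).
ΣA = 14437.89 in²
ΣAx̄ = (15400.00)(70.00) + (-962.11)(14.85) = 1063708.33 in³
ΣAȳ = (15400.00)(55.00) + (-962.11)(95.15) = 755459.26 in³
x̄ = 1063708.33 / 14437.89 = 73.67 in
ȳ = 755459.26 / 14437.89 = 52.32 in

x̄ = 73.67 in, ȳ = 52.32 in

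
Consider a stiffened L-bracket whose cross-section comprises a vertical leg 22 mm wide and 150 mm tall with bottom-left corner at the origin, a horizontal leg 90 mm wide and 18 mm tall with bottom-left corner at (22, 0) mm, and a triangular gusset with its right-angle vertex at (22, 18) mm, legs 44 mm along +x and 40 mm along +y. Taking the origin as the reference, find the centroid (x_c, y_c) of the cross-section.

vertical leg: A = 22 × 150 = 3300.00, centroid at (11.00, 75.00).
horizontal leg: A = 90 × 18 = 1620.00, centroid at (67.00, 9.00).
gusset: A = ½·44·40 = 880.00, centroid at (36.67, 31.33).
ΣA = 5800.00 mm²
ΣAx_c = (3300.00)(11.00) + (1620.00)(67.00) + (880.00)(36.67) = 177106.67 mm³
ΣAy_c = (3300.00)(75.00) + (1620.00)(9.00) + (880.00)(31.33) = 289653.33 mm³
x_c = 177106.67 / 5800.00 = 30.54 mm
y_c = 289653.33 / 5800.00 = 49.94 mm

x_c = 30.54 mm, y_c = 49.94 mm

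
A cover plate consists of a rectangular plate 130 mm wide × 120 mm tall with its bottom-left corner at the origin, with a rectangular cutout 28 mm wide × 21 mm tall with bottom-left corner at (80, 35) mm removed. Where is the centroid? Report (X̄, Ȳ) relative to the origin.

X̄ = 63.86 mm, Ȳ = 60.57 mm

plate: A = 130 × 120 = 15600.00, centroid at (65.00, 60.00).
hole: A = −(28 × 21) = -588.00, centroid at (94.00, 45.50).
ΣA = 15012.00 mm²
ΣAX̄ = (15600.00)(65.00) + (-588.00)(94.00) = 958728.00 mm³
ΣAȲ = (15600.00)(60.00) + (-588.00)(45.50) = 909246.00 mm³
X̄ = 958728.00 / 15012.00 = 63.86 mm
Ȳ = 909246.00 / 15012.00 = 60.57 mm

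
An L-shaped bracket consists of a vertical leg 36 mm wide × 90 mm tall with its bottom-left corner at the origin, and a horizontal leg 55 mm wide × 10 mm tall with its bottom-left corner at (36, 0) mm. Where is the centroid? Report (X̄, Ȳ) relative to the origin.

X̄ = 24.60 mm, Ȳ = 39.20 mm

Part | A | x̄ᵢ | ȳᵢ | A·x̄ᵢ | A·ȳᵢ
vertical leg | 3240.00 | 18.00 | 45.00 | 58320.00 | 145800.00
horizontal leg | 550.00 | 63.50 | 5.00 | 34925.00 | 2750.00
Σ | 3790.00 |  |  | 93245.00 | 148550.00
X̄ = 93245.00 / 3790.00 = 24.60 mm
Ȳ = 148550.00 / 3790.00 = 39.20 mm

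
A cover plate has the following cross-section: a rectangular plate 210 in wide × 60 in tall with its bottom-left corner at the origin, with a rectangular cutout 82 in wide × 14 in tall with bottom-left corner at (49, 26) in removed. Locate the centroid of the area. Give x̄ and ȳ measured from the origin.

x̄ = 106.50 in, ȳ = 29.70 in

plate: A = 210 × 60 = 12600.00, centroid at (105.00, 30.00).
hole: A = −(82 × 14) = -1148.00, centroid at (90.00, 33.00).
ΣA = 11452.00 in²
ΣAx̄ = (12600.00)(105.00) + (-1148.00)(90.00) = 1219680.00 in³
ΣAȳ = (12600.00)(30.00) + (-1148.00)(33.00) = 340116.00 in³
x̄ = 1219680.00 / 11452.00 = 106.50 in
ȳ = 340116.00 / 11452.00 = 29.70 in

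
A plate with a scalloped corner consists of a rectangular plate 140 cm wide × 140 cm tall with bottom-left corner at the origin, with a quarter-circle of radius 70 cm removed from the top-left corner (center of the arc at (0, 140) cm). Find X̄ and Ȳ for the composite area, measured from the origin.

X̄ = 79.84 cm, Ȳ = 60.16 cm

plate: A = 140 × 140 = 19600.00, centroid at (70.00, 70.00).
removed quarter-circle: A = −¼π·70² = -3848.45, centroid at (29.71, 110.29).
ΣA = 15751.55 cm², ΣAX̄ = 1257666.67 cm³, ΣAȲ = 947550.19 cm³.
X̄ = 1257666.67/15751.55 = 79.84 cm; Ȳ = 947550.19/15751.55 = 60.16 cm.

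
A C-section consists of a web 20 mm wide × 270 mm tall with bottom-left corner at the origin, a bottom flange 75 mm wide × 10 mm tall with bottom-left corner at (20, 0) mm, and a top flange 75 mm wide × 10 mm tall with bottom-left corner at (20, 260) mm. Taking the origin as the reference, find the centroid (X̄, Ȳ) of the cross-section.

Part | A | x̄ᵢ | ȳᵢ | A·x̄ᵢ | A·ȳᵢ
web | 5400.00 | 10.00 | 135.00 | 54000.00 | 729000.00
bottom flange | 750.00 | 57.50 | 5.00 | 43125.00 | 3750.00
top flange | 750.00 | 57.50 | 265.00 | 43125.00 | 198750.00
Σ | 6900.00 |  |  | 140250.00 | 931500.00
X̄ = 140250.00 / 6900.00 = 20.33 mm
Ȳ = 931500.00 / 6900.00 = 135.00 mm

X̄ = 20.33 mm, Ȳ = 135.00 mm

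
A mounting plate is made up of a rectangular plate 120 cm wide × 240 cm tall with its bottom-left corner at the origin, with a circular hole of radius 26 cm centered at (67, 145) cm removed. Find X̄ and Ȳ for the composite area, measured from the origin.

X̄ = 59.44 cm, Ȳ = 118.01 cm

Part | A | x̄ᵢ | ȳᵢ | A·x̄ᵢ | A·ȳᵢ
plate | 28800.00 | 60.00 | 120.00 | 1728000.00 | 3456000.00
hole | -2123.72 | 67.00 | 145.00 | -142289.01 | -307938.91
Σ | 26676.28 |  |  | 1585710.99 | 3148061.09
X̄ = 1585710.99 / 26676.28 = 59.44 cm
Ȳ = 3148061.09 / 26676.28 = 118.01 cm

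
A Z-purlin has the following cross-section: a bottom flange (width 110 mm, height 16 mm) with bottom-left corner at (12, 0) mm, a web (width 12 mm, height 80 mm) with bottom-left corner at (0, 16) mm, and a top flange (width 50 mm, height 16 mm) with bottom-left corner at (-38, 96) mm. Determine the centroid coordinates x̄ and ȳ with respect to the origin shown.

x̄ = 32.18 mm, ȳ = 42.91 mm

Part | A | x̄ᵢ | ȳᵢ | A·x̄ᵢ | A·ȳᵢ
bottom flange | 1760.00 | 67.00 | 8.00 | 117920.00 | 14080.00
web | 960.00 | 6.00 | 56.00 | 5760.00 | 53760.00
top flange | 800.00 | -13.00 | 104.00 | -10400.00 | 83200.00
Σ | 3520.00 |  |  | 113280.00 | 151040.00
x̄ = 113280.00 / 3520.00 = 32.18 mm
ȳ = 151040.00 / 3520.00 = 42.91 mm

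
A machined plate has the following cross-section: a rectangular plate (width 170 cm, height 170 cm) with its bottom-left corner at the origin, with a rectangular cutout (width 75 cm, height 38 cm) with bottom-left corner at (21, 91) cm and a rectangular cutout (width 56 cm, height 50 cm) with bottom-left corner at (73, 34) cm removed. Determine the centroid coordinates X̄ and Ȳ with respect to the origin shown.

X̄ = 86.32 cm, Ȳ = 85.07 cm

plate: A = 170 × 170 = 28900.00, centroid at (85.00, 85.00).
hole 1: A = −(75 × 38) = -2850.00, centroid at (58.50, 110.00).
hole 2: A = −(56 × 50) = -2800.00, centroid at (101.00, 59.00).
ΣA = 23250.00 cm²
ΣAX̄ = (28900.00)(85.00) + (-2850.00)(58.50) + (-2800.00)(101.00) = 2006975.00 cm³
ΣAȲ = (28900.00)(85.00) + (-2850.00)(110.00) + (-2800.00)(59.00) = 1977800.00 cm³
X̄ = 2006975.00 / 23250.00 = 86.32 cm
Ȳ = 1977800.00 / 23250.00 = 85.07 cm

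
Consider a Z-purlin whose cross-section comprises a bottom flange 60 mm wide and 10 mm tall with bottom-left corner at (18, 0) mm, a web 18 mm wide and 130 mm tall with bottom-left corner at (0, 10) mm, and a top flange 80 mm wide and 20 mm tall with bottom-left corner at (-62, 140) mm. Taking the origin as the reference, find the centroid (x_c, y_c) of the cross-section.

x_c = 3.23 mm, y_c = 92.18 mm

bottom flange: A = 60 × 10 = 600.00, centroid at (48.00, 5.00).
web: A = 18 × 130 = 2340.00, centroid at (9.00, 75.00).
top flange: A = 80 × 20 = 1600.00, centroid at (-22.00, 150.00).
ΣA = 4540.00 mm²
ΣAx_c = (600.00)(48.00) + (2340.00)(9.00) + (1600.00)(-22.00) = 14660.00 mm³
ΣAy_c = (600.00)(5.00) + (2340.00)(75.00) + (1600.00)(150.00) = 418500.00 mm³
x_c = 14660.00 / 4540.00 = 3.23 mm
y_c = 418500.00 / 4540.00 = 92.18 mm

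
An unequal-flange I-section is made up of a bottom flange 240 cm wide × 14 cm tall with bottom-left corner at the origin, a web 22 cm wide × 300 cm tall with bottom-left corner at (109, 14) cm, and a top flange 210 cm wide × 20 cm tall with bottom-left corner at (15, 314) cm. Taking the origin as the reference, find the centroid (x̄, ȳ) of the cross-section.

Part | A | x̄ᵢ | ȳᵢ | A·x̄ᵢ | A·ȳᵢ
bottom flange | 3360.00 | 120.00 | 7.00 | 403200.00 | 23520.00
web | 6600.00 | 120.00 | 164.00 | 792000.00 | 1082400.00
top flange | 4200.00 | 120.00 | 324.00 | 504000.00 | 1360800.00
Σ | 14160.00 |  |  | 1699200.00 | 2466720.00
x̄ = 1699200.00 / 14160.00 = 120.00 cm
ȳ = 2466720.00 / 14160.00 = 174.20 cm

x̄ = 120.00 cm, ȳ = 174.20 cm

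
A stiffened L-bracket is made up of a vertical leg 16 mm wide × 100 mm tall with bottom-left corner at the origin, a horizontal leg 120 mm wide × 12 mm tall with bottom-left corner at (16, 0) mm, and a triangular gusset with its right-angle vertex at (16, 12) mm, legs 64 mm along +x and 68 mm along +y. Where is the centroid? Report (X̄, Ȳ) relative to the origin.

vertical leg: A = 16 × 100 = 1600.00, centroid at (8.00, 50.00).
horizontal leg: A = 120 × 12 = 1440.00, centroid at (76.00, 6.00).
gusset: A = ½·64·68 = 2176.00, centroid at (37.33, 34.67).
ΣA = 5216.00 mm²
ΣAX̄ = (1600.00)(8.00) + (1440.00)(76.00) + (2176.00)(37.33) = 203477.33 mm³
ΣAȲ = (1600.00)(50.00) + (1440.00)(6.00) + (2176.00)(34.67) = 164074.67 mm³
X̄ = 203477.33 / 5216.00 = 39.01 mm
Ȳ = 164074.67 / 5216.00 = 31.46 mm

X̄ = 39.01 mm, Ȳ = 31.46 mm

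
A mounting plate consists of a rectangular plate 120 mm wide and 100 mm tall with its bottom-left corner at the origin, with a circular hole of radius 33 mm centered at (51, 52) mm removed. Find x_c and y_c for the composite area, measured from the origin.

Part | A | x̄ᵢ | ȳᵢ | A·x̄ᵢ | A·ȳᵢ
plate | 12000.00 | 60.00 | 50.00 | 720000.00 | 600000.00
hole | -3421.19 | 51.00 | 52.00 | -174480.91 | -177902.11
Σ | 8578.81 |  |  | 545519.09 | 422097.89
x_c = 545519.09 / 8578.81 = 63.59 mm
y_c = 422097.89 / 8578.81 = 49.20 mm

x_c = 63.59 mm, y_c = 49.20 mm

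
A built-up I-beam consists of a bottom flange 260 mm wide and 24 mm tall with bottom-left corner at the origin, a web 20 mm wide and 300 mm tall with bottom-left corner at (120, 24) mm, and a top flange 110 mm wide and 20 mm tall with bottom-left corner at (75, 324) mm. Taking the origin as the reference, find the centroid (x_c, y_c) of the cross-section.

x_c = 130.00 mm, y_c = 128.37 mm

bottom flange: A = 260 × 24 = 6240.00, centroid at (130.00, 12.00).
web: A = 20 × 300 = 6000.00, centroid at (130.00, 174.00).
top flange: A = 110 × 20 = 2200.00, centroid at (130.00, 334.00).
ΣA = 14440.00 mm², ΣAx_c = 1877200.00 mm³, ΣAy_c = 1853680.00 mm³.
x_c = 1877200.00/14440.00 = 130.00 mm; y_c = 1853680.00/14440.00 = 128.37 mm.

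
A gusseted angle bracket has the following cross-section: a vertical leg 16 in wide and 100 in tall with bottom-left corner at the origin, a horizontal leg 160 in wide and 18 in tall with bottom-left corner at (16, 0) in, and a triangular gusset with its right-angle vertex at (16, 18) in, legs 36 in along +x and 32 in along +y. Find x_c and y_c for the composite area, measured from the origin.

x_c = 60.41 in, y_c = 24.22 in

vertical leg: A = 16 × 100 = 1600.00, centroid at (8.00, 50.00).
horizontal leg: A = 160 × 18 = 2880.00, centroid at (96.00, 9.00).
gusset: A = ½·36·32 = 576.00, centroid at (28.00, 28.67).
ΣA = 5056.00 in², ΣAx_c = 305408.00 in³, ΣAy_c = 122432.00 in³.
x_c = 305408.00/5056.00 = 60.41 in; y_c = 122432.00/5056.00 = 24.22 in.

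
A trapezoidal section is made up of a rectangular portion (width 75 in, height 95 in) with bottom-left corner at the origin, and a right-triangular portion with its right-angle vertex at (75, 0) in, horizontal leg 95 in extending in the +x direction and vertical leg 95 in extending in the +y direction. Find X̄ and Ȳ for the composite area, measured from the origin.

X̄ = 64.32 in, Ȳ = 41.36 in

rectangular portion: A = 75 × 95 = 7125.00, centroid at (37.50, 47.50).
triangular portion: A = ½·95·95 = 4512.50, centroid at (106.67, 31.67).
ΣA = 11637.50 in², ΣAX̄ = 748520.83 in³, ΣAȲ = 481333.33 in³.
X̄ = 748520.83/11637.50 = 64.32 in; Ȳ = 481333.33/11637.50 = 41.36 in.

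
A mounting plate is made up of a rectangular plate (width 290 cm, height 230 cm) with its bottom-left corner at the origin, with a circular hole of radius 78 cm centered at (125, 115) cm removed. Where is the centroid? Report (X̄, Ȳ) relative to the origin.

Part | A | x̄ᵢ | ȳᵢ | A·x̄ᵢ | A·ȳᵢ
plate | 66700.00 | 145.00 | 115.00 | 9671500.00 | 7670500.00
hole | -19113.45 | 125.00 | 115.00 | -2389181.21 | -2198046.72
Σ | 47586.55 |  |  | 7282318.79 | 5472453.28
X̄ = 7282318.79 / 47586.55 = 153.03 cm
Ȳ = 5472453.28 / 47586.55 = 115.00 cm

X̄ = 153.03 cm, Ȳ = 115.00 cm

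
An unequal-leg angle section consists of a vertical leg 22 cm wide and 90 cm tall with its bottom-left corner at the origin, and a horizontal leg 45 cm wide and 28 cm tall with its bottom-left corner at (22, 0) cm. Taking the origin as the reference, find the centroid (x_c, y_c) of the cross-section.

x_c = 24.03 cm, y_c = 32.94 cm

vertical leg: A = 22 × 90 = 1980.00, centroid at (11.00, 45.00).
horizontal leg: A = 45 × 28 = 1260.00, centroid at (44.50, 14.00).
ΣA = 3240.00 cm², ΣAx_c = 77850.00 cm³, ΣAy_c = 106740.00 cm³.
x_c = 77850.00/3240.00 = 24.03 cm; y_c = 106740.00/3240.00 = 32.94 cm.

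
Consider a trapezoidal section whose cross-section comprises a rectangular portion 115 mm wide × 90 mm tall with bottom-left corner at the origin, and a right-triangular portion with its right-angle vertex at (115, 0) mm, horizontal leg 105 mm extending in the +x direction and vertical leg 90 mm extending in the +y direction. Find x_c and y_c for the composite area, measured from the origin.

Part | A | x̄ᵢ | ȳᵢ | A·x̄ᵢ | A·ȳᵢ
rectangular portion | 10350.00 | 57.50 | 45.00 | 595125.00 | 465750.00
triangular portion | 4725.00 | 150.00 | 30.00 | 708750.00 | 141750.00
Σ | 15075.00 |  |  | 1303875.00 | 607500.00
x_c = 1303875.00 / 15075.00 = 86.49 mm
y_c = 607500.00 / 15075.00 = 40.30 mm

x_c = 86.49 mm, y_c = 40.30 mm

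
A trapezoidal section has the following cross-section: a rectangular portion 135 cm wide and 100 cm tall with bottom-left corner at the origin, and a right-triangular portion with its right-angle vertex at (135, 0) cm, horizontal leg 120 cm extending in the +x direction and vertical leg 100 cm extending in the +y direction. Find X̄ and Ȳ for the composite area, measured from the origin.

rectangular portion: A = 135 × 100 = 13500.00, centroid at (67.50, 50.00).
triangular portion: A = ½·120·100 = 6000.00, centroid at (175.00, 33.33).
ΣA = 19500.00 cm²
ΣAX̄ = (13500.00)(67.50) + (6000.00)(175.00) = 1961250.00 cm³
ΣAȲ = (13500.00)(50.00) + (6000.00)(33.33) = 875000.00 cm³
X̄ = 1961250.00 / 19500.00 = 100.58 cm
Ȳ = 875000.00 / 19500.00 = 44.87 cm

X̄ = 100.58 cm, Ȳ = 44.87 cm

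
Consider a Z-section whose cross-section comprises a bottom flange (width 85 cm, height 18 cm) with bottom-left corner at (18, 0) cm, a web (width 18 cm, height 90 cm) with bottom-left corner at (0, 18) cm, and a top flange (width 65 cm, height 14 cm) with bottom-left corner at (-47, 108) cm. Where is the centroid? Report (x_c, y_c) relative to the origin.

bottom flange: A = 85 × 18 = 1530.00, centroid at (60.50, 9.00).
web: A = 18 × 90 = 1620.00, centroid at (9.00, 63.00).
top flange: A = 65 × 14 = 910.00, centroid at (-14.50, 115.00).
ΣA = 4060.00 cm²
ΣAx_c = (1530.00)(60.50) + (1620.00)(9.00) + (910.00)(-14.50) = 93950.00 cm³
ΣAy_c = (1530.00)(9.00) + (1620.00)(63.00) + (910.00)(115.00) = 220480.00 cm³
x_c = 93950.00 / 4060.00 = 23.14 cm
y_c = 220480.00 / 4060.00 = 54.31 cm

x_c = 23.14 cm, y_c = 54.31 cm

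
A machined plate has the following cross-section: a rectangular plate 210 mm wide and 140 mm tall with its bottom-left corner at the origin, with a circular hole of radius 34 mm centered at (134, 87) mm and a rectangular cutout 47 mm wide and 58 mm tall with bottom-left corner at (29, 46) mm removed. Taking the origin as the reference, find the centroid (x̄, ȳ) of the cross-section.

plate: A = 210 × 140 = 29400.00, centroid at (105.00, 70.00).
hole 1: A = −π·34² = -3631.68, centroid at (134.00, 87.00).
hole 2: A = −(47 × 58) = -2726.00, centroid at (52.50, 75.00).
ΣA = 23042.32 mm², ΣAx̄ = 2457239.73 mm³, ΣAȳ = 1537593.74 mm³.
x̄ = 2457239.73/23042.32 = 106.64 mm; ȳ = 1537593.74/23042.32 = 66.73 mm.

x̄ = 106.64 mm, ȳ = 66.73 mm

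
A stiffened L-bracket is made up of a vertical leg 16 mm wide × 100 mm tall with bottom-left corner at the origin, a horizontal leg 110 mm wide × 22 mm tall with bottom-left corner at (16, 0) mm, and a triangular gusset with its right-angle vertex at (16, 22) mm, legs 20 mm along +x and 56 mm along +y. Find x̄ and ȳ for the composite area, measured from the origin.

vertical leg: A = 16 × 100 = 1600.00, centroid at (8.00, 50.00).
horizontal leg: A = 110 × 22 = 2420.00, centroid at (71.00, 11.00).
gusset: A = ½·20·56 = 560.00, centroid at (22.67, 40.67).
ΣA = 4580.00 mm²
ΣAx̄ = (1600.00)(8.00) + (2420.00)(71.00) + (560.00)(22.67) = 197313.33 mm³
ΣAȳ = (1600.00)(50.00) + (2420.00)(11.00) + (560.00)(40.67) = 129393.33 mm³
x̄ = 197313.33 / 4580.00 = 43.08 mm
ȳ = 129393.33 / 4580.00 = 28.25 mm

x̄ = 43.08 mm, ȳ = 28.25 mm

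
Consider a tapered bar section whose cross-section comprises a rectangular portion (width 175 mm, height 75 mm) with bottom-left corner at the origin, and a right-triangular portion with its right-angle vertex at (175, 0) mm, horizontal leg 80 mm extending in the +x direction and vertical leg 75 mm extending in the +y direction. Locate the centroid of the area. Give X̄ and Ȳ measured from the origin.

rectangular portion: A = 175 × 75 = 13125.00, centroid at (87.50, 37.50).
triangular portion: A = ½·80·75 = 3000.00, centroid at (201.67, 25.00).
ΣA = 16125.00 mm², ΣAX̄ = 1753437.50 mm³, ΣAȲ = 567187.50 mm³.
X̄ = 1753437.50/16125.00 = 108.74 mm; Ȳ = 567187.50/16125.00 = 35.17 mm.

X̄ = 108.74 mm, Ȳ = 35.17 mm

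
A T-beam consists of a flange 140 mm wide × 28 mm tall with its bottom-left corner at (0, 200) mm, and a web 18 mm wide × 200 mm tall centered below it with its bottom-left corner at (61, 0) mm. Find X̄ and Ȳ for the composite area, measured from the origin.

Part | A | x̄ᵢ | ȳᵢ | A·x̄ᵢ | A·ȳᵢ
web | 3600.00 | 70.00 | 100.00 | 252000.00 | 360000.00
flange | 3920.00 | 70.00 | 214.00 | 274400.00 | 838880.00
Σ | 7520.00 |  |  | 526400.00 | 1198880.00
X̄ = 526400.00 / 7520.00 = 70.00 mm
Ȳ = 1198880.00 / 7520.00 = 159.43 mm

X̄ = 70.00 mm, Ȳ = 159.43 mm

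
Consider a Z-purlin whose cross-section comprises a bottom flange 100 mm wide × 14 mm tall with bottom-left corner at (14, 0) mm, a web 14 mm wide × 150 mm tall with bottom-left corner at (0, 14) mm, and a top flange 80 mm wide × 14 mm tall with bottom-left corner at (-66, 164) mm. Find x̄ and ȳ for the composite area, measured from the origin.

bottom flange: A = 100 × 14 = 1400.00, centroid at (64.00, 7.00).
web: A = 14 × 150 = 2100.00, centroid at (7.00, 89.00).
top flange: A = 80 × 14 = 1120.00, centroid at (-26.00, 171.00).
ΣA = 4620.00 mm², ΣAx̄ = 75180.00 mm³, ΣAȳ = 388220.00 mm³.
x̄ = 75180.00/4620.00 = 16.27 mm; ȳ = 388220.00/4620.00 = 84.03 mm.

x̄ = 16.27 mm, ȳ = 84.03 mm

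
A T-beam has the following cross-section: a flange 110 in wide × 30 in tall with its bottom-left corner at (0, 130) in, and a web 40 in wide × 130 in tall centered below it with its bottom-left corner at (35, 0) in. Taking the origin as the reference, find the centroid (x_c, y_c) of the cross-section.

web: A = 40 × 130 = 5200.00, centroid at (55.00, 65.00).
flange: A = 110 × 30 = 3300.00, centroid at (55.00, 145.00).
ΣA = 8500.00 in²
ΣAx_c = (5200.00)(55.00) + (3300.00)(55.00) = 467500.00 in³
ΣAy_c = (5200.00)(65.00) + (3300.00)(145.00) = 816500.00 in³
x_c = 467500.00 / 8500.00 = 55.00 in
y_c = 816500.00 / 8500.00 = 96.06 in

x_c = 55.00 in, y_c = 96.06 in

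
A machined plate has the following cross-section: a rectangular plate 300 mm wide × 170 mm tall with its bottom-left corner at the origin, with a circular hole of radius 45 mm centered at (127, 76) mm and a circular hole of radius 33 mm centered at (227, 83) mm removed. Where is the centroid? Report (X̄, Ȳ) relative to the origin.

X̄ = 147.16 mm, Ȳ = 86.56 mm

plate: A = 300 × 170 = 51000.00, centroid at (150.00, 85.00).
hole 1: A = −π·45² = -6361.73, centroid at (127.00, 76.00).
hole 2: A = −π·33² = -3421.19, centroid at (227.00, 83.00).
ΣA = 41217.08 mm²
ΣAX̄ = (51000.00)(150.00) + (-6361.73)(127.00) + (-3421.19)(227.00) = 6065449.78 mm³
ΣAȲ = (51000.00)(85.00) + (-6361.73)(76.00) + (-3421.19)(83.00) = 3567549.76 mm³
X̄ = 6065449.78 / 41217.08 = 147.16 mm
Ȳ = 3567549.76 / 41217.08 = 86.56 mm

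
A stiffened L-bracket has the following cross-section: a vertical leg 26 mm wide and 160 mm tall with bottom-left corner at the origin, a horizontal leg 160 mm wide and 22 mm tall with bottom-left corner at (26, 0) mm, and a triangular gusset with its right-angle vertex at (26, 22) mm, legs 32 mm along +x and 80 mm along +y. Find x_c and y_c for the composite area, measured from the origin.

Part | A | x̄ᵢ | ȳᵢ | A·x̄ᵢ | A·ȳᵢ
vertical leg | 4160.00 | 13.00 | 80.00 | 54080.00 | 332800.00
horizontal leg | 3520.00 | 106.00 | 11.00 | 373120.00 | 38720.00
gusset | 1280.00 | 36.67 | 48.67 | 46933.33 | 62293.33
Σ | 8960.00 |  |  | 474133.33 | 433813.33
x_c = 474133.33 / 8960.00 = 52.92 mm
y_c = 433813.33 / 8960.00 = 48.42 mm

x_c = 52.92 mm, y_c = 48.42 mm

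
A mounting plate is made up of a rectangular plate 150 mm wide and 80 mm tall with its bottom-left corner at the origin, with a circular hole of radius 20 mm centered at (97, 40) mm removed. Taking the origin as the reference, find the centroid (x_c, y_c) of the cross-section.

x_c = 72.43 mm, y_c = 40.00 mm

plate: A = 150 × 80 = 12000.00, centroid at (75.00, 40.00).
hole: A = −π·20² = -1256.64, centroid at (97.00, 40.00).
ΣA = 10743.36 mm², ΣAx_c = 778106.21 mm³, ΣAy_c = 429734.52 mm³.
x_c = 778106.21/10743.36 = 72.43 mm; y_c = 429734.52/10743.36 = 40.00 mm.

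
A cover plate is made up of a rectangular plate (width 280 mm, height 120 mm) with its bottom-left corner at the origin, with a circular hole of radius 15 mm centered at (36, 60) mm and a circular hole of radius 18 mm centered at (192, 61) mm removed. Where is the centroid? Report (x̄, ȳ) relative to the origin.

Part | A | x̄ᵢ | ȳᵢ | A·x̄ᵢ | A·ȳᵢ
plate | 33600.00 | 140.00 | 60.00 | 4704000.00 | 2016000.00
hole 1 | -706.86 | 36.00 | 60.00 | -25446.90 | -42411.50
hole 2 | -1017.88 | 192.00 | 61.00 | -195432.20 | -62090.44
Σ | 31875.27 |  |  | 4483120.90 | 1911498.06
x̄ = 4483120.90 / 31875.27 = 140.65 mm
ȳ = 1911498.06 / 31875.27 = 59.97 mm

x̄ = 140.65 mm, ȳ = 59.97 mm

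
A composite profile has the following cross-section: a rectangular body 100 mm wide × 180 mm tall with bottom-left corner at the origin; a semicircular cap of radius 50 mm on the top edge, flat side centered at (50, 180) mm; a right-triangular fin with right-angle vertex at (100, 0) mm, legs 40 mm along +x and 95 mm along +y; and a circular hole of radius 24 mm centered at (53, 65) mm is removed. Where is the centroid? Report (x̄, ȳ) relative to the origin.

rectangular body: A = 100 × 180 = 18000.00, centroid at (50.00, 90.00).
semicircular top: A = ½π·50² = 3926.99, centroid at (50.00, 201.22).
triangular fin: A = ½·40·95 = 1900.00, centroid at (113.33, 31.67).
hole: A = −π·24² = -1809.56, centroid at (53.00, 65.00).
ΣA = 22017.43 mm²
ΣAx̄ = (18000.00)(50.00) + (3926.99)(50.00) + (1900.00)(113.33) + (-1809.56)(53.00) = 1215776.33 mm³
ΣAȳ = (18000.00)(90.00) + (3926.99)(201.22) + (1900.00)(31.67) + (-1809.56)(65.00) = 2352737.12 mm³
x̄ = 1215776.33 / 22017.43 = 55.22 mm
ȳ = 2352737.12 / 22017.43 = 106.86 mm

x̄ = 55.22 mm, ȳ = 106.86 mm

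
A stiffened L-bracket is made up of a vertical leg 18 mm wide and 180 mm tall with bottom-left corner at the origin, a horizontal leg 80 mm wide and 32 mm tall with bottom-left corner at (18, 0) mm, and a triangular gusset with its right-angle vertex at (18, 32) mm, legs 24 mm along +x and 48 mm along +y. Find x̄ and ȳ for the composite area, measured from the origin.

x̄ = 30.21 mm, ȳ = 56.49 mm

Part | A | x̄ᵢ | ȳᵢ | A·x̄ᵢ | A·ȳᵢ
vertical leg | 3240.00 | 9.00 | 90.00 | 29160.00 | 291600.00
horizontal leg | 2560.00 | 58.00 | 16.00 | 148480.00 | 40960.00
gusset | 576.00 | 26.00 | 48.00 | 14976.00 | 27648.00
Σ | 6376.00 |  |  | 192616.00 | 360208.00
x̄ = 192616.00 / 6376.00 = 30.21 mm
ȳ = 360208.00 / 6376.00 = 56.49 mm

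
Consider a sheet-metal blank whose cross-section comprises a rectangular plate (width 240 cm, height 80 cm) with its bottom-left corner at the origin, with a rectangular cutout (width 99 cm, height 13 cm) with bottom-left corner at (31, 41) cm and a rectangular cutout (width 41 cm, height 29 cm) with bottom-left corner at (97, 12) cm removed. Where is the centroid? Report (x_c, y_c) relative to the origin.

plate: A = 240 × 80 = 19200.00, centroid at (120.00, 40.00).
hole 1: A = −(99 × 13) = -1287.00, centroid at (80.50, 47.50).
hole 2: A = −(41 × 29) = -1189.00, centroid at (117.50, 26.50).
ΣA = 16724.00 cm²
ΣAx_c = (19200.00)(120.00) + (-1287.00)(80.50) + (-1189.00)(117.50) = 2060689.00 cm³
ΣAy_c = (19200.00)(40.00) + (-1287.00)(47.50) + (-1189.00)(26.50) = 675359.00 cm³
x_c = 2060689.00 / 16724.00 = 123.22 cm
y_c = 675359.00 / 16724.00 = 40.38 cm

x_c = 123.22 cm, y_c = 40.38 cm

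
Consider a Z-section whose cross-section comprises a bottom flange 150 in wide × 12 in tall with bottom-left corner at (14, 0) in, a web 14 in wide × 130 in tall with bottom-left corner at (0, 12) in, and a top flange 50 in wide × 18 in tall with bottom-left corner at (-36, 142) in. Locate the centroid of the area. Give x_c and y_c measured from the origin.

x_c = 36.07 in, y_c = 63.46 in

bottom flange: A = 150 × 12 = 1800.00, centroid at (89.00, 6.00).
web: A = 14 × 130 = 1820.00, centroid at (7.00, 77.00).
top flange: A = 50 × 18 = 900.00, centroid at (-11.00, 151.00).
ΣA = 4520.00 in²
ΣAx_c = (1800.00)(89.00) + (1820.00)(7.00) + (900.00)(-11.00) = 163040.00 in³
ΣAy_c = (1800.00)(6.00) + (1820.00)(77.00) + (900.00)(151.00) = 286840.00 in³
x_c = 163040.00 / 4520.00 = 36.07 in
y_c = 286840.00 / 4520.00 = 63.46 in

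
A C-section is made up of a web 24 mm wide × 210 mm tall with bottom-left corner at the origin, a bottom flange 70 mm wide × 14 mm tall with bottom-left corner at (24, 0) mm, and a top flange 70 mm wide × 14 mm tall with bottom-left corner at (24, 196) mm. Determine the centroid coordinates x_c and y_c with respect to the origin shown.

x_c = 25.16 mm, y_c = 105.00 mm

Part | A | x̄ᵢ | ȳᵢ | A·x̄ᵢ | A·ȳᵢ
web | 5040.00 | 12.00 | 105.00 | 60480.00 | 529200.00
bottom flange | 980.00 | 59.00 | 7.00 | 57820.00 | 6860.00
top flange | 980.00 | 59.00 | 203.00 | 57820.00 | 198940.00
Σ | 7000.00 |  |  | 176120.00 | 735000.00
x_c = 176120.00 / 7000.00 = 25.16 mm
y_c = 735000.00 / 7000.00 = 105.00 mm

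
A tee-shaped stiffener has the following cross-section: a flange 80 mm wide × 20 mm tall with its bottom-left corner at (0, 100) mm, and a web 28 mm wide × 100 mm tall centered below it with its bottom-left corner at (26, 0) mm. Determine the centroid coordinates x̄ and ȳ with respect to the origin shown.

x̄ = 40.00 mm, ȳ = 71.82 mm

web: A = 28 × 100 = 2800.00, centroid at (40.00, 50.00).
flange: A = 80 × 20 = 1600.00, centroid at (40.00, 110.00).
ΣA = 4400.00 mm²
ΣAx̄ = (2800.00)(40.00) + (1600.00)(40.00) = 176000.00 mm³
ΣAȳ = (2800.00)(50.00) + (1600.00)(110.00) = 316000.00 mm³
x̄ = 176000.00 / 4400.00 = 40.00 mm
ȳ = 316000.00 / 4400.00 = 71.82 mm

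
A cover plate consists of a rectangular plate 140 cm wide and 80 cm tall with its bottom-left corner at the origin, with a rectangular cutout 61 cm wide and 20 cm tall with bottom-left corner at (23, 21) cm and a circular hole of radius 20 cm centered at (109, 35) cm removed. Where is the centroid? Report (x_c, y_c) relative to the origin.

plate: A = 140 × 80 = 11200.00, centroid at (70.00, 40.00).
hole 1: A = −(61 × 20) = -1220.00, centroid at (53.50, 31.00).
hole 2: A = −π·20² = -1256.64, centroid at (109.00, 35.00).
ΣA = 8723.36 cm²
ΣAx_c = (11200.00)(70.00) + (-1220.00)(53.50) + (-1256.64)(109.00) = 581756.56 cm³
ΣAy_c = (11200.00)(40.00) + (-1220.00)(31.00) + (-1256.64)(35.00) = 366197.70 cm³
x_c = 581756.56 / 8723.36 = 66.69 cm
y_c = 366197.70 / 8723.36 = 41.98 cm

x_c = 66.69 cm, y_c = 41.98 cm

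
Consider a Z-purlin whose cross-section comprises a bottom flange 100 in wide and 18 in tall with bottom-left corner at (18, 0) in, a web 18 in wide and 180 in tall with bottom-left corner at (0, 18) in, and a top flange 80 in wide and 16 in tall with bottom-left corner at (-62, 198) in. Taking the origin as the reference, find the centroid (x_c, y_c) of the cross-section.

bottom flange: A = 100 × 18 = 1800.00, centroid at (68.00, 9.00).
web: A = 18 × 180 = 3240.00, centroid at (9.00, 108.00).
top flange: A = 80 × 16 = 1280.00, centroid at (-22.00, 206.00).
ΣA = 6320.00 in², ΣAx_c = 123400.00 in³, ΣAy_c = 629800.00 in³.
x_c = 123400.00/6320.00 = 19.53 in; y_c = 629800.00/6320.00 = 99.65 in.

x_c = 19.53 in, y_c = 99.65 in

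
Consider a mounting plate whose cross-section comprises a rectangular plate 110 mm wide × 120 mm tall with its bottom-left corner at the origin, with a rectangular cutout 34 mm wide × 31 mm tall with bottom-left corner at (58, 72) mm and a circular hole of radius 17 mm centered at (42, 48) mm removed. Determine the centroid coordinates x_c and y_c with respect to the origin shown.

plate: A = 110 × 120 = 13200.00, centroid at (55.00, 60.00).
hole 1: A = −(34 × 31) = -1054.00, centroid at (75.00, 87.50).
hole 2: A = −π·17² = -907.92, centroid at (42.00, 48.00).
ΣA = 11238.08 mm², ΣAx_c = 608817.35 mm³, ΣAy_c = 656194.83 mm³.
x_c = 608817.35/11238.08 = 54.17 mm; y_c = 656194.83/11238.08 = 58.39 mm.

x_c = 54.17 mm, y_c = 58.39 mm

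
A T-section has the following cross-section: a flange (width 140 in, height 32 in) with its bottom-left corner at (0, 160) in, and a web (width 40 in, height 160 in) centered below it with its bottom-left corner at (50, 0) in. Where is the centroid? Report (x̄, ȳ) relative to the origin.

web: A = 40 × 160 = 6400.00, centroid at (70.00, 80.00).
flange: A = 140 × 32 = 4480.00, centroid at (70.00, 176.00).
ΣA = 10880.00 in², ΣAx̄ = 761600.00 in³, ΣAȳ = 1300480.00 in³.
x̄ = 761600.00/10880.00 = 70.00 in; ȳ = 1300480.00/10880.00 = 119.53 in.

x̄ = 70.00 in, ȳ = 119.53 in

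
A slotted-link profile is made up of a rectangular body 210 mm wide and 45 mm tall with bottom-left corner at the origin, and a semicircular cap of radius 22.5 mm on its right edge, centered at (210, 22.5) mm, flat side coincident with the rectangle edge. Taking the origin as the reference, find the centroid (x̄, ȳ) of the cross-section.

rectangular body: A = 210 × 45 = 9450.00, centroid at (105.00, 22.50).
semicircular end: A = ½π·22.5² = 795.22, centroid at (219.55, 22.50).
ΣA = 10245.22 mm²
ΣAx̄ = (9450.00)(105.00) + (795.22)(219.55) = 1166839.03 mm³
ΣAȳ = (9450.00)(22.50) + (795.22)(22.50) = 230517.35 mm³
x̄ = 1166839.03 / 10245.22 = 113.89 mm
ȳ = 230517.35 / 10245.22 = 22.50 mm

x̄ = 113.89 mm, ȳ = 22.50 mm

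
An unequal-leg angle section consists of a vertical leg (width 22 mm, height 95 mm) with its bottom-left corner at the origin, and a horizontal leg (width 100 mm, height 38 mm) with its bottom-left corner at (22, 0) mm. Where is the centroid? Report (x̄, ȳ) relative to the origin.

vertical leg: A = 22 × 95 = 2090.00, centroid at (11.00, 47.50).
horizontal leg: A = 100 × 38 = 3800.00, centroid at (72.00, 19.00).
ΣA = 5890.00 mm², ΣAx̄ = 296590.00 mm³, ΣAȳ = 171475.00 mm³.
x̄ = 296590.00/5890.00 = 50.35 mm; ȳ = 171475.00/5890.00 = 29.11 mm.

x̄ = 50.35 mm, ȳ = 29.11 mm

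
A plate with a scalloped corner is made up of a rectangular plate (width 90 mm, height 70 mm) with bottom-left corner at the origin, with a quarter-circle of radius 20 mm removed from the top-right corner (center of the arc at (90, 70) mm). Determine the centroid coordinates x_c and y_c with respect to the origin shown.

plate: A = 90 × 70 = 6300.00, centroid at (45.00, 35.00).
removed quarter-circle: A = −¼π·20² = -314.16, centroid at (81.51, 61.51).
ΣA = 5985.84 mm², ΣAx_c = 257892.33 mm³, ΣAy_c = 201175.52 mm³.
x_c = 257892.33/5985.84 = 43.08 mm; y_c = 201175.52/5985.84 = 33.61 mm.

x_c = 43.08 mm, y_c = 33.61 mm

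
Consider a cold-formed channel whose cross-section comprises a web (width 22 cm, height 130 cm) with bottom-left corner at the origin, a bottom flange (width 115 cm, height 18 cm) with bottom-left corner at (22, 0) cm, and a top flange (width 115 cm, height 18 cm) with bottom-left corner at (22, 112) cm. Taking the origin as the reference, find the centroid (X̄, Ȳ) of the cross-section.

web: A = 22 × 130 = 2860.00, centroid at (11.00, 65.00).
bottom flange: A = 115 × 18 = 2070.00, centroid at (79.50, 9.00).
top flange: A = 115 × 18 = 2070.00, centroid at (79.50, 121.00).
ΣA = 7000.00 cm², ΣAX̄ = 360590.00 cm³, ΣAȲ = 455000.00 cm³.
X̄ = 360590.00/7000.00 = 51.51 cm; Ȳ = 455000.00/7000.00 = 65.00 cm.

X̄ = 51.51 cm, Ȳ = 65.00 cm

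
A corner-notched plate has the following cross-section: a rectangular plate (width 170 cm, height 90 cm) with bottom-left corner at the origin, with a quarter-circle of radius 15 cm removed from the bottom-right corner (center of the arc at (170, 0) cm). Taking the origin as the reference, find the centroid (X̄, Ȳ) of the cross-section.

X̄ = 84.08 cm, Ȳ = 45.45 cm

plate: A = 170 × 90 = 15300.00, centroid at (85.00, 45.00).
removed quarter-circle: A = −¼π·15² = -176.71, centroid at (163.63, 6.37).
ΣA = 15123.29 cm²
ΣAX̄ = (15300.00)(85.00) + (-176.71)(163.63) = 1271583.52 cm³
ΣAȲ = (15300.00)(45.00) + (-176.71)(6.37) = 687375.00 cm³
X̄ = 1271583.52 / 15123.29 = 84.08 cm
Ȳ = 687375.00 / 15123.29 = 45.45 cm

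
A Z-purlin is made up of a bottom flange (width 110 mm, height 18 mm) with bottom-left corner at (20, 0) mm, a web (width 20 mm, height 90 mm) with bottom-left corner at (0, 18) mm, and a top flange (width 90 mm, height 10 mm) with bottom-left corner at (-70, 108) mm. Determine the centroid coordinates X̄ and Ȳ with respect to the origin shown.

X̄ = 30.77 mm, Ȳ = 49.77 mm

bottom flange: A = 110 × 18 = 1980.00, centroid at (75.00, 9.00).
web: A = 20 × 90 = 1800.00, centroid at (10.00, 63.00).
top flange: A = 90 × 10 = 900.00, centroid at (-25.00, 113.00).
ΣA = 4680.00 mm², ΣAX̄ = 144000.00 mm³, ΣAȲ = 232920.00 mm³.
X̄ = 144000.00/4680.00 = 30.77 mm; Ȳ = 232920.00/4680.00 = 49.77 mm.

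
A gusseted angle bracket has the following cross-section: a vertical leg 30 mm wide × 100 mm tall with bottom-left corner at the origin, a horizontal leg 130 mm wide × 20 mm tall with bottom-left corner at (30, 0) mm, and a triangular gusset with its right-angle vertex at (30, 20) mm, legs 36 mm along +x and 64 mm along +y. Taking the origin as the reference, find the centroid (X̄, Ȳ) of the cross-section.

X̄ = 50.41 mm, Ȳ = 33.12 mm

vertical leg: A = 30 × 100 = 3000.00, centroid at (15.00, 50.00).
horizontal leg: A = 130 × 20 = 2600.00, centroid at (95.00, 10.00).
gusset: A = ½·36·64 = 1152.00, centroid at (42.00, 41.33).
ΣA = 6752.00 mm²
ΣAX̄ = (3000.00)(15.00) + (2600.00)(95.00) + (1152.00)(42.00) = 340384.00 mm³
ΣAȲ = (3000.00)(50.00) + (2600.00)(10.00) + (1152.00)(41.33) = 223616.00 mm³
X̄ = 340384.00 / 6752.00 = 50.41 mm
Ȳ = 223616.00 / 6752.00 = 33.12 mm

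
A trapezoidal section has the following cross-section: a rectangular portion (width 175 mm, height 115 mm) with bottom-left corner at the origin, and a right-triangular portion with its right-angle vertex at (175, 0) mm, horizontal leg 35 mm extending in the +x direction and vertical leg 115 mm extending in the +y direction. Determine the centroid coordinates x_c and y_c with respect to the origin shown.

Part | A | x̄ᵢ | ȳᵢ | A·x̄ᵢ | A·ȳᵢ
rectangular portion | 20125.00 | 87.50 | 57.50 | 1760937.50 | 1157187.50
triangular portion | 2012.50 | 186.67 | 38.33 | 375666.67 | 77145.83
Σ | 22137.50 |  |  | 2136604.17 | 1234333.33
x_c = 2136604.17 / 22137.50 = 96.52 mm
y_c = 1234333.33 / 22137.50 = 55.76 mm

x_c = 96.52 mm, y_c = 55.76 mm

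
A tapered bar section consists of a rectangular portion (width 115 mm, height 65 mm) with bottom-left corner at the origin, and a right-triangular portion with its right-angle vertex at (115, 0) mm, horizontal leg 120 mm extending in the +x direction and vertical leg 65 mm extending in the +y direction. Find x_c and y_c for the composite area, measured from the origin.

rectangular portion: A = 115 × 65 = 7475.00, centroid at (57.50, 32.50).
triangular portion: A = ½·120·65 = 3900.00, centroid at (155.00, 21.67).
ΣA = 11375.00 mm²
ΣAx_c = (7475.00)(57.50) + (3900.00)(155.00) = 1034312.50 mm³
ΣAy_c = (7475.00)(32.50) + (3900.00)(21.67) = 327437.50 mm³
x_c = 1034312.50 / 11375.00 = 90.93 mm
y_c = 327437.50 / 11375.00 = 28.79 mm

x_c = 90.93 mm, y_c = 28.79 mm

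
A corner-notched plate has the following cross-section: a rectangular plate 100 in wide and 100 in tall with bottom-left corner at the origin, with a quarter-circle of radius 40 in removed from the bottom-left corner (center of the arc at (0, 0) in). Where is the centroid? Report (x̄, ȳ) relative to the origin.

x̄ = 54.75 in, ȳ = 54.75 in

plate: A = 100 × 100 = 10000.00, centroid at (50.00, 50.00).
removed quarter-circle: A = −¼π·40² = -1256.64, centroid at (16.98, 16.98).
ΣA = 8743.36 in²
ΣAx̄ = (10000.00)(50.00) + (-1256.64)(16.98) = 478666.67 in³
ΣAȳ = (10000.00)(50.00) + (-1256.64)(16.98) = 478666.67 in³
x̄ = 478666.67 / 8743.36 = 54.75 in
ȳ = 478666.67 / 8743.36 = 54.75 in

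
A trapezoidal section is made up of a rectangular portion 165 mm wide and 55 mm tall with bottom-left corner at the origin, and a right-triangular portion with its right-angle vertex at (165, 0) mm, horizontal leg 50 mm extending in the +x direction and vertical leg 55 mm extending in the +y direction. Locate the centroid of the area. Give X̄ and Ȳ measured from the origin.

Part | A | x̄ᵢ | ȳᵢ | A·x̄ᵢ | A·ȳᵢ
rectangular portion | 9075.00 | 82.50 | 27.50 | 748687.50 | 249562.50
triangular portion | 1375.00 | 181.67 | 18.33 | 249791.67 | 25208.33
Σ | 10450.00 |  |  | 998479.17 | 274770.83
X̄ = 998479.17 / 10450.00 = 95.55 mm
Ȳ = 274770.83 / 10450.00 = 26.29 mm

X̄ = 95.55 mm, Ȳ = 26.29 mm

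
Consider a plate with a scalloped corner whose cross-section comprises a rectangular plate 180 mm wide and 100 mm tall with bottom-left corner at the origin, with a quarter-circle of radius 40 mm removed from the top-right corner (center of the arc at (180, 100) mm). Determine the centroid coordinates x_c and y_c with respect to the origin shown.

plate: A = 180 × 100 = 18000.00, centroid at (90.00, 50.00).
removed quarter-circle: A = −¼π·40² = -1256.64, centroid at (163.02, 83.02).
ΣA = 16743.36 mm²
ΣAx_c = (18000.00)(90.00) + (-1256.64)(163.02) = 1415138.66 mm³
ΣAy_c = (18000.00)(50.00) + (-1256.64)(83.02) = 795669.63 mm³
x_c = 1415138.66 / 16743.36 = 84.52 mm
y_c = 795669.63 / 16743.36 = 47.52 mm

x_c = 84.52 mm, y_c = 47.52 mm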